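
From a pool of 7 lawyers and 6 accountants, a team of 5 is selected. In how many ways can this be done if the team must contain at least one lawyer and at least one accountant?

Unrestricted: C(13,5) = 1287 ways to pick any 5 of the 13.
Subtract selections that omit an entire group: no lawyers → C(6,5) = 6; no accountants → C(7,5) = 21.
Both groups omitted at once is impossible, so 1287 − 27 = 1260.

1260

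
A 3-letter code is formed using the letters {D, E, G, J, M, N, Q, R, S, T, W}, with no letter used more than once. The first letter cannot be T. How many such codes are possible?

900

The first letter has 11−1 = 10 choices (anything except T).
The remaining 2 letters are filled from the other 10 symbols without repetition: 10 × 9 = 90.
Total: 10 × 90 = 900.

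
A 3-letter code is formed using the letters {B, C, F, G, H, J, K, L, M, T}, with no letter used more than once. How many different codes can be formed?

720

Choose and order 3 of the 10 symbols: the first letter has 10 options, the next 9, then 8.
10 × 9 × 8 = 720.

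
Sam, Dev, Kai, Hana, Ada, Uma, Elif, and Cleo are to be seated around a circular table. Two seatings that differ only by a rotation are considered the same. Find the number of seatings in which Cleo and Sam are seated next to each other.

Treat {Cleo, Sam} as one unit (2 internal orders) and seat the resulting 7 units around the table: (6)! circular arrangements.
So 2 × (6)! = 2 × 720 = 1440.

1440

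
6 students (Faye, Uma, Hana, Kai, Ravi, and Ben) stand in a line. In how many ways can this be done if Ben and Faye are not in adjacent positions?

Of the 6! = 720 arrangements, those with Ben and Faye adjacent number 2 × 5! = 240 (treat the pair as a block with 2 internal orders).
So 720 − 240 = 480 arrangements keep them apart.

480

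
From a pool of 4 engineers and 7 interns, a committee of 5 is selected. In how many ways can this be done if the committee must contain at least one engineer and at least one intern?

With no constraint there are C(11,5) = 462 possible selections.
Selections missing a whole group: no engineers → C(7,5) = 21; no interns → C(4,5) = 0.
Both groups omitted at once is impossible, so 462 − 21 = 441.

441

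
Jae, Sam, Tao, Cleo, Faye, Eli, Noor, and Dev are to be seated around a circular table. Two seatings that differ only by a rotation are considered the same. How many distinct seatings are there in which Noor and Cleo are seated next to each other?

1440

Treat {Noor, Cleo} as one unit (2 internal orders) and seat the resulting 7 units around the table: (6)! circular arrangements.
So 2 × (6)! = 2 × 720 = 1440.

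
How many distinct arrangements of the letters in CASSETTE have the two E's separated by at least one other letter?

Total arrangements of CASSETTE: 8!/(2!·2!·2!) = 5040.
Arrangements with the E's together: treat EE as one letter, giving (7)!/(2!·2!) = 1260.
Hence 5040 − 1260 = 3780.

3780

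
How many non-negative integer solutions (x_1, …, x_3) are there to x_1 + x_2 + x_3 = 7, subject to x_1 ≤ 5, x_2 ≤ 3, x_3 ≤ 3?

13

Without the upper bounds there are C(9,2) = 36 ways to split 7 among 3 variables.
Subtract solutions that violate a single cap (substitute x_i' = x_i − (cap_i+1)): x_1 ≥ 6 gives C(3,2) = 3; x_2 ≥ 4 gives C(5,2) = 10; x_3 ≥ 4 gives C(5,2) = 10. Together 23.
No two caps can be exceeded simultaneously, so the pair terms are all 0.
By inclusion–exclusion the count is 36 − 23 + 0 = 13.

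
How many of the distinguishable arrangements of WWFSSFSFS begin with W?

Fix W in the first position and arrange the remaining 8 letters.
Those 8 letters have F appearing 3 times and S appearing 4 times, giving (8)!/(4!·3!) = 280.

280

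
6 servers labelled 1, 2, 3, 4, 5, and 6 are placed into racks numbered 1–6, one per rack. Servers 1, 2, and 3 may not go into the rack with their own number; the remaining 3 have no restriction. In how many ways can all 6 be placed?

426

Let Aᵢ (for i ∈ {1, 2, 3}) be the placements that put server i in its forbidden rack. Any j of these fix j positions, leaving (6−j)! ways to fill the rest, and there are C(3,j) ways to pick which j.
By inclusion–exclusion, the number of valid placements is Σ_{j=0}^{3} (−1)^j C(3,j)·(6−j)!.
Computing: 720 − 360 + 72 − 6 = 426.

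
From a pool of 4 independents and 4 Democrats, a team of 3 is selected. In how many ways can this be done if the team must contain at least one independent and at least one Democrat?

48

With no constraint there are C(8,3) = 56 possible selections.
Subtract selections that omit an entire group: no independents → C(4,3) = 4; no Democrats → C(4,3) = 4.
Both groups omitted at once is impossible, so 56 − 8 = 48.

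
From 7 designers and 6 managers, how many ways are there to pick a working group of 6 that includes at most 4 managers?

Split by how many managers are chosen (0 through 4).
Sum: C(6,0)·C(7,6) + C(6,1)·C(7,5) + C(6,2)·C(7,4) + C(6,3)·C(7,3) + C(6,4)·C(7,2) = 7 + 126 + 525 + 700 + 315 = 1673.

1673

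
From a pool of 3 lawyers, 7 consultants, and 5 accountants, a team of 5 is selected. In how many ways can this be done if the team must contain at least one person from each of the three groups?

Unrestricted: C(15,5) = 3003 ways to pick any 5 of the 15.
Selections missing a whole group: no lawyers → C(12,5) = 792; no consultants → C(8,5) = 56; no accountants → C(10,5) = 252.
Add back selections omitting two groups (i.e. drawn from a single group): C(3,5) + C(7,5) + C(5,5) = 22.
By inclusion–exclusion: 3003 − 1100 + 22 = 1925.

1925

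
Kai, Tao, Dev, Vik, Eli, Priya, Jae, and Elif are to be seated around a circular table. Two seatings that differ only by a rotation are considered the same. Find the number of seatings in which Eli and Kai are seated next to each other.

1440

Treat {Eli, Kai} as one unit (2 internal orders) and seat the resulting 7 units around the table: (6)! circular arrangements.
So 2 × (6)! = 2 × 720 = 1440.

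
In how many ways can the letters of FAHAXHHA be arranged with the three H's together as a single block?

Treat the 3 copies of H as a single block. The multiset to arrange is then {HHH, A, A, A, F, X}, 6 items in all.
That gives (6)!/(3!) = 120 arrangements.

120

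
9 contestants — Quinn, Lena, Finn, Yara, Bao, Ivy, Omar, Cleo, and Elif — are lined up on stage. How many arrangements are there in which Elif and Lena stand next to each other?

Glue Elif and Lena into one block (2 internal orders), leaving 8 units to arrange in a row.
That gives 2 × 8! = 2 × 40320 = 80640.

80640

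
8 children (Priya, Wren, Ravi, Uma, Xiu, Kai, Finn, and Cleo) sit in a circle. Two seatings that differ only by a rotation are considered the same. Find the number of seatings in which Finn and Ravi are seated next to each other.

1440

Treat {Finn, Ravi} as one unit (2 internal orders) and seat the resulting 7 units around the table: (6)! circular arrangements.
So 2 × (6)! = 2 × 720 = 1440.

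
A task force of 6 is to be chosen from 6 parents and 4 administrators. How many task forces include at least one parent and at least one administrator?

Unrestricted: C(10,6) = 210 ways to pick any 6 of the 10.
Subtract selections that omit an entire group: no parents → C(4,6) = 0; no administrators → C(6,6) = 1.
Both groups omitted at once is impossible, so 210 − 1 = 209.

209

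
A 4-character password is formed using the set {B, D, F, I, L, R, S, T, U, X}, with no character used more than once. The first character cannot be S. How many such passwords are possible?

The first character has 10−1 = 9 choices (anything except S).
The remaining 3 characters are filled from the other 9 symbols without repetition: 9 × 8 × 7 = 504.
Total: 9 × 504 = 4536.

4536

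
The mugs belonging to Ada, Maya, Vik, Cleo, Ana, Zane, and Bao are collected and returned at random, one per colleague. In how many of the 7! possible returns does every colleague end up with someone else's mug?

1854

Count assignments avoiding every fixed point. For any j of the 7 colleagues fixed to their own mug, the other 7−j can be arranged in (7−j)! ways.
By inclusion–exclusion this is Σ_{j=0}^{7} (−1)^j C(7,j)·(7−j)!.
Computing: 5040 − 5040 + 2520 − 840 + 210 − 42 + 7 − 1 = 1854.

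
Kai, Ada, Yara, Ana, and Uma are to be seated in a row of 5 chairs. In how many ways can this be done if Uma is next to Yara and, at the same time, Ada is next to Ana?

24

Treat {Uma,Yara} as one block (2 orders) and {Ada,Ana} as another (2 orders).
That leaves 3 units to arrange: 2 × 2 × 3! = 4 × 6 = 24.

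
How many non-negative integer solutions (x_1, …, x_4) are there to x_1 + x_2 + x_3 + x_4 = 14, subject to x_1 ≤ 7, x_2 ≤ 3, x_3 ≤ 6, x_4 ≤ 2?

30

Ignoring the caps, the number of non-negative solutions to x_1+…+x_4 = 14 is C(17,3) = 680.
Subtract solutions that violate a single cap (substitute x_i' = x_i − (cap_i+1)): x_1 ≥ 8 gives C(9,3) = 84; x_2 ≥ 4 gives C(13,3) = 286; x_3 ≥ 7 gives C(10,3) = 120; x_4 ≥ 3 gives C(14,3) = 364. Together 854.
Add back pairs where two caps are both exceeded: 10 + 0 + 20 + 20 + 120 + 35 = 205.
Subtract triples: 0 + 0 + 0 + 1 = 1.
By inclusion–exclusion the count is 680 − 854 + 205 − 1 = 30.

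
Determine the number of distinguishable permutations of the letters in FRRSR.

20

FRRSR has 5 letters with R appearing 3 times.
So there are 5! / (3!) = 20 distinguishable arrangements.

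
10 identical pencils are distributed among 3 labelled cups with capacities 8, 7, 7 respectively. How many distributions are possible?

Ignoring the caps, the number of non-negative solutions to x_1+…+x_3 = 10 is C(12,2) = 66.
Subtract solutions that violate a single cap (substitute x_i' = x_i − (cap_i+1)): x_1 ≥ 9 gives C(3,2) = 3; x_2 ≥ 8 gives C(4,2) = 6; x_3 ≥ 8 gives C(4,2) = 6. Together 15.
No two caps can be exceeded simultaneously, so the pair terms are all 0.
By inclusion–exclusion the count is 66 − 15 + 0 = 51.

51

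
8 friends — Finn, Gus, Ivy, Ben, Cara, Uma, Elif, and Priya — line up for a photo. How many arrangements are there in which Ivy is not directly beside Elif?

Of the 8! = 40320 arrangements, those with Ivy and Elif adjacent number 2 × 7! = 10080 (treat the pair as a block with 2 internal orders).
So 40320 − 10080 = 30240 arrangements keep them apart.

30240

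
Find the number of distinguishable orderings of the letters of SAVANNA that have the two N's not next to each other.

There are 7!/(3!·2!) = 420 arrangements of SAVANNA in total.
If the two N's are adjacent, glue them into one block, leaving 6 items to arrange: (6)!/(3!) = 120 ways.
Hence 420 − 120 = 300.

300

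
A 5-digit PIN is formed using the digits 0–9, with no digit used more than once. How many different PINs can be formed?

Choose and order 5 of the 10 symbols: the first digit has 10 options, the next 9, and so on down to 6.
That product is 10 × 9 × 8 × 7 × 6 = 30240.

30240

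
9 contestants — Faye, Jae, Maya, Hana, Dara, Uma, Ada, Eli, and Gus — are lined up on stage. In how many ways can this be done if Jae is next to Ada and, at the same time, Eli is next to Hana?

20160

Treat {Jae,Ada} as one block (2 orders) and {Eli,Hana} as another (2 orders).
That leaves 7 units to arrange: 2 × 2 × 7! = 4 × 5040 = 20160.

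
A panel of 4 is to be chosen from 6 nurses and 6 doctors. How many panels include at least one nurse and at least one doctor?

465

Unrestricted: C(12,4) = 495 ways to pick any 4 of the 12.
Selections missing a whole group: no nurses → C(6,4) = 15; no doctors → C(6,4) = 15.
Both groups omitted at once is impossible, so 495 − 30 = 465.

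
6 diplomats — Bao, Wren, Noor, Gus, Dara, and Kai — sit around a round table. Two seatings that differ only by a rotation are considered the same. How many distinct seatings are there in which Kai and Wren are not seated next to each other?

72

All circular seatings of 6 people number (5)! = 120.
Seatings with Kai beside Wren: treat them as a block with 2 internal orders, giving 2 × (4)! = 48.
Subtracting, 120 − 48 = 72.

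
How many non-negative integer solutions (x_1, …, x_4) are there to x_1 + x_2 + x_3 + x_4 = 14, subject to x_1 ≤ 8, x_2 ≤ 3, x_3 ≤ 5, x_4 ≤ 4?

69

Ignoring the caps, the number of non-negative solutions to x_1+…+x_4 = 14 is C(17,3) = 680.
Subtract solutions that violate a single cap (substitute x_i' = x_i − (cap_i+1)): x_1 ≥ 9 gives C(8,3) = 56; x_2 ≥ 4 gives C(13,3) = 286; x_3 ≥ 6 gives C(11,3) = 165; x_4 ≥ 5 gives C(12,3) = 220. Together 727.
Add back pairs where two caps are both exceeded: 4 + 0 + 1 + 35 + 56 + 20 = 116.
By inclusion–exclusion the count is 680 − 727 + 116 = 69.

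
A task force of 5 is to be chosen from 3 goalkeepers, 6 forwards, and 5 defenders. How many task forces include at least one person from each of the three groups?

1365

Unrestricted: C(14,5) = 2002 ways to pick any 5 of the 14.
Selections missing a whole group: no goalkeepers → C(11,5) = 462; no forwards → C(8,5) = 56; no defenders → C(9,5) = 126.
Add back selections omitting two groups (i.e. drawn from a single group): C(3,5) + C(6,5) + C(5,5) = 7.
By inclusion–exclusion: 2002 − 644 + 7 = 1365.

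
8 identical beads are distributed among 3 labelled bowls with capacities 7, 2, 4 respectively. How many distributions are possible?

14

By stars and bars, unrestricted non-negative solutions to x_1+…+x_3 = 8 number C(8+2,2) = 45.
Subtract solutions that violate a single cap (substitute x_i' = x_i − (cap_i+1)): x_1 ≥ 8 gives C(2,2) = 1; x_2 ≥ 3 gives C(7,2) = 21; x_3 ≥ 5 gives C(5,2) = 10. Together 32.
Add back pairs where two caps are both exceeded: 0 + 0 + 1 = 1.
By inclusion–exclusion the count is 45 − 32 + 1 = 14.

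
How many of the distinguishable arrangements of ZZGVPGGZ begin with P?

140

Fix P in the first position and arrange the remaining 7 letters.
Those 7 letters have G appearing 3 times and Z appearing 3 times, giving (7)!/(3!·3!) = 140.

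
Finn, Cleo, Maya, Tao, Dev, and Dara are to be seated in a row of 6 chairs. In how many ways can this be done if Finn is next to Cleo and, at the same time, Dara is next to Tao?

96

Treat {Finn,Cleo} as one block (2 orders) and {Dara,Tao} as another (2 orders).
That leaves 4 units to arrange: 2 × 2 × 4! = 4 × 24 = 96.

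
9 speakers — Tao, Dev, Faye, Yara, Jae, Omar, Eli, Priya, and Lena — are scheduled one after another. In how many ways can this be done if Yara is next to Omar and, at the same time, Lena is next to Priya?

Treat {Yara,Omar} as one block (2 orders) and {Lena,Priya} as another (2 orders).
That leaves 7 units to arrange: 2 × 2 × 7! = 4 × 5040 = 20160.

20160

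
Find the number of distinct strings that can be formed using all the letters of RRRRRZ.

The 6 letters of RRRRRZ have repeats: R appearing 5 times.
The number of distinct arrangements is 6!/(5!) = 720/120 = 6.

6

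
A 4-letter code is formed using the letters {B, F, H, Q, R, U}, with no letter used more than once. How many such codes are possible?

With no repetition, fill the 4 letters in order: 6 choices, then 5, down to 3.
That product is 6 × 5 × 4 × 3 = 360.

360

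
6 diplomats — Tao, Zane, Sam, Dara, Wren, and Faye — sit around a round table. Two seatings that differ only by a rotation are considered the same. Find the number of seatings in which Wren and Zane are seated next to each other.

48

Treat {Wren, Zane} as one unit (2 internal orders) and seat the resulting 5 units around the table: (4)! circular arrangements.
So 2 × (4)! = 2 × 24 = 48.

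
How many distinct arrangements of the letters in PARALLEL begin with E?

420

With the first slot taken by E, it remains to arrange the other 7 letters (PARALLL).
Those 7 letters have A appearing twice and L appearing 3 times, giving (7)!/(3!·2!) = 420.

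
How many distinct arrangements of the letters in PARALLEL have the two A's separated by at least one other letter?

2520

There are 8!/(3!·2!) = 3360 arrangements of PARALLEL in total.
Arrangements with the A's together: treat AA as one letter, giving (7)!/(3!) = 840.
Hence 3360 − 840 = 2520.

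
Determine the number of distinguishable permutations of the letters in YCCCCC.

The 6 letters of YCCCCC have repeats: C appearing 5 times.
Dividing 6! = 720 by 5! = 120 for the repeated letters gives 6.

6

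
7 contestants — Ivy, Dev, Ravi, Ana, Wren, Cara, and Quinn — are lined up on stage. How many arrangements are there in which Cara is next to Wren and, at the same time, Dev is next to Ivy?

Treat {Cara,Wren} as one block (2 orders) and {Dev,Ivy} as another (2 orders).
That leaves 5 units to arrange: 2 × 2 × 5! = 4 × 120 = 480.

480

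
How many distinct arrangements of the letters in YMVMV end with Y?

6

Fix Y in the last position and arrange the remaining 4 letters.
Those 4 letters have M appearing twice and V appearing twice, giving (4)!/(2!·2!) = 6.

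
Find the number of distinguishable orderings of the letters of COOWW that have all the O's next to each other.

12

Treat the 2 copies of O as a single block. The multiset to arrange is then {OO, C, W, W}, 4 items in all.
That gives (4)!/(2!) = 12 arrangements.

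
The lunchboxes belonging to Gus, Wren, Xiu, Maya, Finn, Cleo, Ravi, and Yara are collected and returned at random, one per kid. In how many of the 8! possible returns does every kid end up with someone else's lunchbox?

This is the derangement count D_8: permutations of 8 items with no fixed point.
By inclusion–exclusion this is Σ_{j=0}^{8} (−1)^j C(8,j)·(8−j)!.
Computing: 40320 − 40320 + 20160 − 6720 + 1680 − 336 + 56 − 8 + 1 = 14833.

14833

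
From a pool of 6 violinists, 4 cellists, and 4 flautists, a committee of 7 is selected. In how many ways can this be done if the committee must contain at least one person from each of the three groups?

With no constraint there are C(14,7) = 3432 possible selections.
Subtract selections that omit an entire group: no violinists → C(8,7) = 8; no cellists → C(10,7) = 120; no flautists → C(10,7) = 120.
Add back selections omitting two groups (i.e. drawn from a single group): C(6,7) + C(4,7) + C(4,7) = 0.
By inclusion–exclusion: 3432 − 248 + 0 = 3184.

3184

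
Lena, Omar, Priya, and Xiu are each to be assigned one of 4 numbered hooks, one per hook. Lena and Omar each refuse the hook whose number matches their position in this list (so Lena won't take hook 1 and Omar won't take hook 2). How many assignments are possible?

Let Aᵢ (for i ∈ {1, 2}) be the placements that put person i in their forbidden hook. Any j of these fix j positions, leaving (4−j)! ways to fill the rest, and there are C(2,j) ways to pick which j.
By inclusion–exclusion, the number of valid placements is Σ_{j=0}^{2} (−1)^j C(2,j)·(4−j)!.
Computing: 24 − 12 + 2 = 14.

14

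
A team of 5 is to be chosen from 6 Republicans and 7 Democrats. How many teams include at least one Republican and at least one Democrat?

Unrestricted: C(13,5) = 1287 ways to pick any 5 of the 13.
Subtract selections that omit an entire group: no Republicans → C(7,5) = 21; no Democrats → C(6,5) = 6.
Both groups omitted at once is impossible, so 1287 − 27 = 1260.

1260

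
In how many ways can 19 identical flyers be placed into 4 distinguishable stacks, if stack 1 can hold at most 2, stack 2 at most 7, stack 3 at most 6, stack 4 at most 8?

31

By stars and bars, unrestricted non-negative solutions to x_1+…+x_4 = 19 number C(19+3,3) = 1540.
Subtract solutions that violate a single cap (substitute x_i' = x_i − (cap_i+1)): x_1 ≥ 3 gives C(19,3) = 969; x_2 ≥ 8 gives C(14,3) = 364; x_3 ≥ 7 gives C(15,3) = 455; x_4 ≥ 9 gives C(13,3) = 286. Together 2074.
Add back pairs where two caps are both exceeded: 165 + 220 + 120 + 35 + 10 + 20 = 570.
Subtract triples: 4 + 0 + 1 + 0 = 5.
By inclusion–exclusion the count is 1540 − 2074 + 570 − 5 = 31.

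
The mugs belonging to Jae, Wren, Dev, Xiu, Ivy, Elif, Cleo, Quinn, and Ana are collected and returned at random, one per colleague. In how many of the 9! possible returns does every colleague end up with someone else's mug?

133496

This is the derangement count D_9: permutations of 9 items with no fixed point.
By inclusion–exclusion this is Σ_{j=0}^{9} (−1)^j C(9,j)·(9−j)!.
Computing: 362880 − 362880 + 181440 − 60480 + 15120 − 3024 + 504 − 72 + 9 − 1 = 133496.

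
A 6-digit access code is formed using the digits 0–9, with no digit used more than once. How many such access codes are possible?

151200

Choose and order 6 of the 10 symbols: the first digit has 10 options, the next 9, and so on down to 5.
10 × 9 × 8 × 7 × 6 × 5 = 151200.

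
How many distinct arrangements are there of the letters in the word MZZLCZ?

MZZLCZ has 6 letters with Z appearing 3 times.
So there are 6! / (3!) = 120 distinguishable arrangements.

120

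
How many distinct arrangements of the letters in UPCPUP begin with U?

20

With the first slot taken by U, it remains to arrange the other 5 letters (PCPUP).
Those 5 letters have P appearing 3 times, giving (5)!/(3!) = 20.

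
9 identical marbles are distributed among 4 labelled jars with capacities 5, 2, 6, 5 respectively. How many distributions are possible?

88

By stars and bars, unrestricted non-negative solutions to x_1+…+x_4 = 9 number C(9+3,3) = 220.
Subtract solutions that violate a single cap (substitute x_i' = x_i − (cap_i+1)): x_1 ≥ 6 gives C(6,3) = 20; x_2 ≥ 3 gives C(9,3) = 84; x_3 ≥ 7 gives C(5,3) = 10; x_4 ≥ 6 gives C(6,3) = 20. Together 134.
Add back pairs where two caps are both exceeded: 1 + 0 + 0 + 0 + 1 + 0 = 2.
By inclusion–exclusion the count is 220 − 134 + 2 = 88.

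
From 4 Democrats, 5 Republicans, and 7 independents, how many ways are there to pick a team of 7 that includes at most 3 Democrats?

Split by how many Democrats are chosen (0 through 3).
Sum: C(4,0)·C(12,7) + C(4,1)·C(12,6) + C(4,2)·C(12,5) + C(4,3)·C(12,4) = 792 + 3696 + 4752 + 1980 = 11220.

11220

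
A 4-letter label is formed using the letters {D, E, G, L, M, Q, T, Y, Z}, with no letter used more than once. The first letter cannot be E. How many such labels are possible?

2688

The first letter has 9−1 = 8 choices (anything except E).
The remaining 3 letters are filled from the other 8 symbols without repetition: 8 × 7 × 6 = 336.
Total: 8 × 336 = 2688.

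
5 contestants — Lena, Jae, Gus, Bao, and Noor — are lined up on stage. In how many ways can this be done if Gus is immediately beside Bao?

Place the 3 others and the Gus-Bao pair as 4 objects in a line; the pair has 2 internal arrangements.
That gives 2 × 4! = 2 × 24 = 48.

48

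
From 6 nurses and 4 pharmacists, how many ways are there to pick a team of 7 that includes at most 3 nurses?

Split by how many nurses are chosen (0 through 3).
Sum: C(6,0)·C(4,7) + C(6,1)·C(4,6) + C(6,2)·C(4,5) + C(6,3)·C(4,4) = 0 + 0 + 0 + 20 = 20.

20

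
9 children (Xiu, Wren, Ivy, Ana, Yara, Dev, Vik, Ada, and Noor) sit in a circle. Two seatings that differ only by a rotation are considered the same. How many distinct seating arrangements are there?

40320

Around a circle, 9 distinct people have 9!/9 = (8)! = 40320 rotationally distinct seatings.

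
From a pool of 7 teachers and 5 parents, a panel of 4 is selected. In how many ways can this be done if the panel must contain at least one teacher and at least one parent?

455

Total 4-person selections from all 12: C(12,4) = 495.
Subtract selections that omit an entire group: no teachers → C(5,4) = 5; no parents → C(7,4) = 35.
Both groups omitted at once is impossible, so 495 − 40 = 455.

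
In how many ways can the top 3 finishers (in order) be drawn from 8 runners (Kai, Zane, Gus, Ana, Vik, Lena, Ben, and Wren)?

This is an ordered selection of 3 from 8: P(8,3).
That gives 8 × 7 × 6 = 336.

336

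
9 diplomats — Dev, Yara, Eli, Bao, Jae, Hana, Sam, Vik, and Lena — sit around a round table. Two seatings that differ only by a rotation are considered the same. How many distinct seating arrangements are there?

40320

Around a circle, 9 distinct people have 9!/9 = (8)! = 40320 rotationally distinct seatings.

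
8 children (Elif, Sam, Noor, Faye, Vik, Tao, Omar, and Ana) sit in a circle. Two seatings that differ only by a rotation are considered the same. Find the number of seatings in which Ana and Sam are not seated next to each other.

3600

Without the restriction there are (7)! = 5040 seatings.
Seatings with Ana beside Sam: treat them as a block with 2 internal orders, giving 2 × (6)! = 1440.
Subtracting, 5040 − 1440 = 3600.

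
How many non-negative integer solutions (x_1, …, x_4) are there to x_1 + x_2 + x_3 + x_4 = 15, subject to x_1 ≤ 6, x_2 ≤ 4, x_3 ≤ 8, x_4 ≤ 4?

Ignoring the caps, the number of non-negative solutions to x_1+…+x_4 = 15 is C(18,3) = 816.
Subtract solutions that violate a single cap (substitute x_i' = x_i − (cap_i+1)): x_1 ≥ 7 gives C(11,3) = 165; x_2 ≥ 5 gives C(13,3) = 286; x_3 ≥ 9 gives C(9,3) = 84; x_4 ≥ 5 gives C(13,3) = 286. Together 821.
Add back pairs where two caps are both exceeded: 20 + 0 + 20 + 4 + 56 + 4 = 104.
By inclusion–exclusion the count is 816 − 821 + 104 = 99.

99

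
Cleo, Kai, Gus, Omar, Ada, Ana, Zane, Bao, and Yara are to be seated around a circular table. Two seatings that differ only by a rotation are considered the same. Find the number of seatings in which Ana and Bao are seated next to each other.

10080

Glue Ana and Bao into a block (2 internal orders). Seating 8 units around a circle gives (7)! arrangements.
So 2 × (7)! = 2 × 5040 = 10080.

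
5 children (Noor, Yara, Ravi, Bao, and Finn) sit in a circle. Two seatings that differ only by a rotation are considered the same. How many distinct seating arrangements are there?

Around a circle, 5 distinct people have 5!/5 = (4)! = 24 rotationally distinct seatings.

24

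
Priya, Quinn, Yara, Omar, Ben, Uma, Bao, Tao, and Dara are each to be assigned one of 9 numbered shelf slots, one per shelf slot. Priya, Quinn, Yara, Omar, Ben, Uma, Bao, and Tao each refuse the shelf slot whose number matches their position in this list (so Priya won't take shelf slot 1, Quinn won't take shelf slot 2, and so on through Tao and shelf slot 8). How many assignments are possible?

148329

Let Aᵢ (for 1 ≤ i ≤ 8) be the placements that put person i in their forbidden shelf slot. Any j of these fix j positions, leaving (9−j)! ways to fill the rest, and there are C(8,j) ways to pick which j.
By inclusion–exclusion, the number of valid placements is Σ_{j=0}^{8} (−1)^j C(8,j)·(9−j)!.
Computing: 362880 − 322560 + 141120 − 40320 + 8400 − 1344 + 168 − 16 + 1 = 148329.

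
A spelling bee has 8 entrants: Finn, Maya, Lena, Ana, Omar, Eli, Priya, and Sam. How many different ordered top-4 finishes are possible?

There are 8 choices for 1st place, 7 for 2nd, and so on down to 5 for position 4.
That gives 8 × 7 × 6 × 5 = 1680.

1680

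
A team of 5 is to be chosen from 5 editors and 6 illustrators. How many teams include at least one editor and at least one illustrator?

Unrestricted: C(11,5) = 462 ways to pick any 5 of the 11.
Selections missing a whole group: no editors → C(6,5) = 6; no illustrators → C(5,5) = 1.
Both groups omitted at once is impossible, so 462 − 7 = 455.

455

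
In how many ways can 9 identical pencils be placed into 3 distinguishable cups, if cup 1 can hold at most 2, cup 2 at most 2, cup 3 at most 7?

Ignoring the caps, the number of non-negative solutions to x_1+…+x_3 = 9 is C(11,2) = 55.
Subtract solutions that violate a single cap (substitute x_i' = x_i − (cap_i+1)): x_1 ≥ 3 gives C(8,2) = 28; x_2 ≥ 3 gives C(8,2) = 28; x_3 ≥ 8 gives C(3,2) = 3. Together 59.
Add back pairs where two caps are both exceeded: 10 + 0 + 0 = 10.
By inclusion–exclusion the count is 55 − 59 + 10 = 6.

6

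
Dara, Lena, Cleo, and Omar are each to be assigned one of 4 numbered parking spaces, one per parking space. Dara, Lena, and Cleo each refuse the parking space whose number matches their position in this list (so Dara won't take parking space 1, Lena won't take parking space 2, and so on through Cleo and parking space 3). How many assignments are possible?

11

Let Aᵢ (for i ∈ {1, 2, 3}) be the placements that put person i in their forbidden parking space. Any j of these fix j positions, leaving (4−j)! ways to fill the rest, and there are C(3,j) ways to pick which j.
By inclusion–exclusion, the number of valid placements is Σ_{j=0}^{3} (−1)^j C(3,j)·(4−j)!.
Computing: 24 − 18 + 6 − 1 = 11.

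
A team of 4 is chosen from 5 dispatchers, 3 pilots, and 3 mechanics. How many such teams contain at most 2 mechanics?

Split by how many mechanics are chosen (0 through 2).
Sum: C(3,0)·C(8,4) + C(3,1)·C(8,3) + C(3,2)·C(8,2) = 70 + 168 + 84 = 322.

322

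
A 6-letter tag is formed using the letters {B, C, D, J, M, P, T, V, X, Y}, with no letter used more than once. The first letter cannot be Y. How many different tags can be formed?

The first letter has 10−1 = 9 choices (anything except Y).
The remaining 5 letters are filled from the other 9 symbols without repetition: 9 × 8 × 7 × 6 × 5 = 15120.
Total: 9 × 15120 = 136080.

136080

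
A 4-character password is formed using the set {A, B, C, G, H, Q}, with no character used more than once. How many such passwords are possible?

This is a permutation of 4 out of 6: P(6,4) = 6!/2!.
6 × 5 × 4 × 3 = 360.

360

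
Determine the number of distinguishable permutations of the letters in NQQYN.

Letter multiplicities in NQQYN: N×2, Q×2, Y×1.
The number of distinct arrangements is 5!/(2!·2!) = 120/4 = 30.

30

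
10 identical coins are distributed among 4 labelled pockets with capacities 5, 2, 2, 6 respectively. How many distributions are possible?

By stars and bars, unrestricted non-negative solutions to x_1+…+x_4 = 10 number C(10+3,3) = 286.
Subtract solutions that violate a single cap (substitute x_i' = x_i − (cap_i+1)): x_1 ≥ 6 gives C(7,3) = 35; x_2 ≥ 3 gives C(10,3) = 120; x_3 ≥ 3 gives C(10,3) = 120; x_4 ≥ 7 gives C(6,3) = 20. Together 295.
Add back pairs where two caps are both exceeded: 4 + 4 + 0 + 35 + 1 + 1 = 45.
By inclusion–exclusion the count is 286 − 295 + 45 = 36.

36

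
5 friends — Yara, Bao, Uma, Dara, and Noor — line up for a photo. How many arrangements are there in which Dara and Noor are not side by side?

There are 5! = 120 arrangements in all. If Dara and Noor are adjacent, merging them into one block gives 2·(4)! = 48 arrangements.
Complementary counting: 120 − 48 = 72.

72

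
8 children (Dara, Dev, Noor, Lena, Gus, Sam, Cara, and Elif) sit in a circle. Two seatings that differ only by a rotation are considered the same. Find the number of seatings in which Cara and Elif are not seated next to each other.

Without the restriction there are (7)! = 5040 seatings.
Seatings with Cara beside Elif: treat them as a block with 2 internal orders, giving 2 × (6)! = 1440.
Subtracting, 5040 − 1440 = 3600.

3600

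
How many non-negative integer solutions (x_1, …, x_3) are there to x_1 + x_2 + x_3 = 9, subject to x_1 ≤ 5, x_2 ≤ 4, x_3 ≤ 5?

By stars and bars, unrestricted non-negative solutions to x_1+…+x_3 = 9 number C(9+2,2) = 55.
Subtract solutions that violate a single cap (substitute x_i' = x_i − (cap_i+1)): x_1 ≥ 6 gives C(5,2) = 10; x_2 ≥ 5 gives C(6,2) = 15; x_3 ≥ 6 gives C(5,2) = 10. Together 35.
No two caps can be exceeded simultaneously, so the pair terms are all 0.
By inclusion–exclusion the count is 55 − 35 + 0 = 20.

20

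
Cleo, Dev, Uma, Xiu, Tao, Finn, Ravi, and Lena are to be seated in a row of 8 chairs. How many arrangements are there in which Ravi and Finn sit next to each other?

Treat {Ravi, Finn} as a single unit. There are 7 units to order, and the pair itself can be ordered 2 ways.
That gives 2 × 7! = 2 × 5040 = 10080.

10080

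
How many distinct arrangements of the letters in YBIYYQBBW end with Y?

Fix Y in the last position and arrange the remaining 8 letters.
Those 8 letters have B appearing 3 times and Y appearing twice, giving (8)!/(3!·2!) = 3360.

3360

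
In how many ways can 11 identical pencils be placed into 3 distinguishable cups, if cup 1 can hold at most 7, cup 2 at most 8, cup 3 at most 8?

Without the upper bounds there are C(13,2) = 78 ways to split 11 among 3 cups.
Subtract solutions that violate a single cap (substitute x_i' = x_i − (cap_i+1)): x_1 ≥ 8 gives C(5,2) = 10; x_2 ≥ 9 gives C(4,2) = 6; x_3 ≥ 9 gives C(4,2) = 6. Together 22.
No two caps can be exceeded simultaneously, so the pair terms are all 0.
By inclusion–exclusion the count is 78 − 22 + 0 = 56.

56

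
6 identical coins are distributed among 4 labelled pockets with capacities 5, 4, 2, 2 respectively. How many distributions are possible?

By stars and bars, unrestricted non-negative solutions to x_1+…+x_4 = 6 number C(6+3,3) = 84.
Subtract solutions that violate a single cap (substitute x_i' = x_i − (cap_i+1)): x_1 ≥ 6 gives C(3,3) = 1; x_2 ≥ 5 gives C(4,3) = 4; x_3 ≥ 3 gives C(6,3) = 20; x_4 ≥ 3 gives C(6,3) = 20. Together 45.
Add back pairs where two caps are both exceeded: 0 + 0 + 0 + 0 + 0 + 1 = 1.
By inclusion–exclusion the count is 84 − 45 + 1 = 40.

40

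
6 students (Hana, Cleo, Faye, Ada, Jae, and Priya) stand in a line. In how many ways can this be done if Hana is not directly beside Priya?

Of the 6! = 720 arrangements, those with Hana and Priya adjacent number 2 × 5! = 240 (treat the pair as a block with 2 internal orders).
Complementary counting: 720 − 240 = 480.

480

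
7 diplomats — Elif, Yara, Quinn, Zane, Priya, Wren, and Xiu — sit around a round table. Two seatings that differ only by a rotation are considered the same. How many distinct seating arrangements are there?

Seat Elif anywhere (absorbing the rotational symmetry), then permute the other 6: (6)! = 720.

720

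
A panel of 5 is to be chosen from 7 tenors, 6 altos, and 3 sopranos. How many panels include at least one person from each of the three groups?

2730

Unrestricted: C(16,5) = 4368 ways to pick any 5 of the 16.
Selections missing a whole group: no tenors → C(9,5) = 126; no altos → C(10,5) = 252; no sopranos → C(13,5) = 1287.
Add back selections omitting two groups (i.e. drawn from a single group): C(7,5) + C(6,5) + C(3,5) = 27.
By inclusion–exclusion: 4368 − 1665 + 27 = 2730.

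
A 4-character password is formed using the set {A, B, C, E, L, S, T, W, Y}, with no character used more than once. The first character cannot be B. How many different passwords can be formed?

2688

The first character has 9−1 = 8 choices (anything except B).
The remaining 3 characters are filled from the other 8 symbols without repetition: 8 × 7 × 6 = 336.
Total: 8 × 336 = 2688.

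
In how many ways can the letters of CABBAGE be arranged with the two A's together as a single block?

Treat the 2 copies of A as a single block. The multiset to arrange is then {AA, B, B, C, E, G}, 6 items in all.
That gives (6)!/(2!) = 360 arrangements.

360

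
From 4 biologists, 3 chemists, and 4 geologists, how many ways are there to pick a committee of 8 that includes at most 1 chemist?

Split by how many chemists are chosen (0 through 1).
Sum: C(3,0)·C(8,8) + C(3,1)·C(8,7) = 1 + 24 = 25.

25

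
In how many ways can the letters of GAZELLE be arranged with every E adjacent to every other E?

Treat the 2 copies of E as a single block. The multiset to arrange is then {EE, A, G, L, L, Z}, 6 items in all.
That gives (6)!/(2!) = 360 arrangements.

360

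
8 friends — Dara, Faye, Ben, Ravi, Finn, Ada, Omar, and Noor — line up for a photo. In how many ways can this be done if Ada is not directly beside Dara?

There are 8! = 40320 arrangements in all. If Ada and Dara are adjacent, merging them into one block gives 2·(7)! = 10080 arrangements.
So 40320 − 10080 = 30240 arrangements keep them apart.

30240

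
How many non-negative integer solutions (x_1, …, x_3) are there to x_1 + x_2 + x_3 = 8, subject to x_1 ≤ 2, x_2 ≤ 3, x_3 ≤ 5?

6

Without the upper bounds there are C(10,2) = 45 ways to split 8 among 3 variables.
Subtract solutions that violate a single cap (substitute x_i' = x_i − (cap_i+1)): x_1 ≥ 3 gives C(7,2) = 21; x_2 ≥ 4 gives C(6,2) = 15; x_3 ≥ 6 gives C(4,2) = 6. Together 42.
Add back pairs where two caps are both exceeded: 3 + 0 + 0 = 3.
By inclusion–exclusion the count is 45 − 42 + 3 = 6.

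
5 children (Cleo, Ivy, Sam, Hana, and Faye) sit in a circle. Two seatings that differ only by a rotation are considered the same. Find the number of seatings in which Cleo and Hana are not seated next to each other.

12

Without the restriction there are (4)! = 24 seatings.
Those with Cleo next to Hana: fuse the pair into one unit and seat 4 units around a circle — 2·(3)! = 12.
Subtracting, 24 − 12 = 12.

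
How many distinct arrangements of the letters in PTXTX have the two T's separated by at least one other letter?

18

Total arrangements of PTXTX: 5!/(2!·2!) = 30.
Arrangements with the T's together: treat TT as one letter, giving (4)!/(2!) = 12.
Hence 30 − 12 = 18.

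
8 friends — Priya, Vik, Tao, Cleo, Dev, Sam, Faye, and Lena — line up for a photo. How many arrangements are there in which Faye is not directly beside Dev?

30240

There are 8! = 40320 arrangements in all. If Faye and Dev are adjacent, merging them into one block gives 2·(7)! = 10080 arrangements.
So 40320 − 10080 = 30240 arrangements keep them apart.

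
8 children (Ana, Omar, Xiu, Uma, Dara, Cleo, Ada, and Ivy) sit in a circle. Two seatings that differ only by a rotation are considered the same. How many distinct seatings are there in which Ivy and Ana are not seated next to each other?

3600

Without the restriction there are (7)! = 5040 seatings.
Seatings with Ivy beside Ana: treat them as a block with 2 internal orders, giving 2 × (6)! = 1440.
Subtracting, 5040 − 1440 = 3600.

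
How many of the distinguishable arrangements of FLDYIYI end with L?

180

Fix L in the last position and arrange the remaining 6 letters.
Those 6 letters have I appearing twice and Y appearing twice, giving (6)!/(2!·2!) = 180.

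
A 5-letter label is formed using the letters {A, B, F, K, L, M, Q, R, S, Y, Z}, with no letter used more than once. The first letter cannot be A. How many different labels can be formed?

50400

The first letter has 11−1 = 10 choices (anything except A).
The remaining 4 letters are filled from the other 10 symbols without repetition: 10 × 9 × 8 × 7 = 5040.
Total: 10 × 5040 = 50400.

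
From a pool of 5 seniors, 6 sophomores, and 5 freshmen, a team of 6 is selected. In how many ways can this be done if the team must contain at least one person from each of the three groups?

6875

With no constraint there are C(16,6) = 8008 possible selections.
Subtract selections that omit an entire group: no seniors → C(11,6) = 462; no sophomores → C(10,6) = 210; no freshmen → C(11,6) = 462.
Add back selections omitting two groups (i.e. drawn from a single group): C(5,6) + C(6,6) + C(5,6) = 1.
By inclusion–exclusion: 8008 − 1134 + 1 = 6875.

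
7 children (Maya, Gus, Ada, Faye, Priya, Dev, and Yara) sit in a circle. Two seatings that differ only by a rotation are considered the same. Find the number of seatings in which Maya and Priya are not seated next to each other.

480

All circular seatings of 7 people number (6)! = 720.
Those with Maya next to Priya: fuse the pair into one unit and seat 6 units around a circle — 2·(5)! = 240.
Subtracting, 720 − 240 = 480.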